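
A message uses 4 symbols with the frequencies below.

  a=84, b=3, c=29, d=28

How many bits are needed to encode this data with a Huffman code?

Merge the two smallest weights repeatedly:
merge b(3) and d(28): 31
merge c(29) and 31: 60
merge 60 and a(84): 144
Total encoded bits = sum of merged weights = 31 + 60 + 144 = 235.

235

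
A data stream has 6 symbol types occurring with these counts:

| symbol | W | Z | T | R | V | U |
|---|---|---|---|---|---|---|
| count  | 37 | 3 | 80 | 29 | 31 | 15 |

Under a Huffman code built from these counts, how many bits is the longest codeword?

Merge the two lowest-weight nodes at each step:
combine Z(3), U(15) → 18
combine 18, R(29) → 47
combine V(31), W(37) → 68
combine 47, 68 → 115
combine T(80), 115 → 195
The first pair merged (Z, U) ends up deepest, at depth 4.

4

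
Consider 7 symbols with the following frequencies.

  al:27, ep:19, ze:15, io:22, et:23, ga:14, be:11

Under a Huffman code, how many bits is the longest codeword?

Merge the two lowest-weight nodes at each step:
merge be(11) and ga(14): 25
merge ze(15) and ep(19): 34
merge io(22) and et(23): 45
merge 25 and al(27): 52
merge 34 and 45: 79
merge 52 and 79: 131
Maximum depth reached is 3.

3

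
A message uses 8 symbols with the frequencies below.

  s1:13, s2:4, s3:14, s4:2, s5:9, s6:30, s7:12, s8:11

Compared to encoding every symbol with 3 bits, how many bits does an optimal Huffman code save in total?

Fixed-length: 3 bits × 95 symbols = 285 bits.
Huffman merges:
s4(2) + s2(4) → 6
6 + s5(9) → 15
s8(11) + s7(12) → 23
s1(13) + s3(14) → 27
15 + 23 → 38
27 + s6(30) → 57
38 + 57 → 95
Huffman total = 6 + 15 + 23 + 27 + 38 + 57 + 95 = 261 bits.
Saving = 285 − 261 = 24 bits.

24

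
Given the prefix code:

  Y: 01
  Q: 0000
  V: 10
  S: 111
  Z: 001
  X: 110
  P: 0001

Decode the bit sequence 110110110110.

XXXX

Read left to right; each codeword is recognised as soon as it completes (prefix code):
  110→X | 110→X | 110→X | 110→X
Decoded message: XXXX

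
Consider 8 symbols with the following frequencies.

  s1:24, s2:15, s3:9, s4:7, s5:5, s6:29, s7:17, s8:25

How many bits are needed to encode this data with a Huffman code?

Greedily combine the two least-frequent nodes:
combine s5(5), s4(7) → 12
combine s3(9), 12 → 21
combine s2(15), s7(17) → 32
combine 21, s1(24) → 45
combine s8(25), s6(29) → 54
combine 32, 45 → 77
combine 54, 77 → 131
Total encoded bits = sum of merged weights = 12 + 21 + 32 + 45 + 54 + 77 + 131 = 372.

372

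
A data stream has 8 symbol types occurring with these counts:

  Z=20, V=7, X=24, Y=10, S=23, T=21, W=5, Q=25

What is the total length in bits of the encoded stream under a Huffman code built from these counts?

Build the Huffman tree bottom-up:
merge W(5) and V(7): 12
merge Y(10) and 12: 22
merge Z(20) and T(21): 41
merge 22 and S(23): 45
merge X(24) and Q(25): 49
merge 41 and 45: 86
merge 49 and 86: 135
Total encoded bits = sum of merged weights = 12 + 22 + 41 + 45 + 49 + 86 + 135 = 390.

390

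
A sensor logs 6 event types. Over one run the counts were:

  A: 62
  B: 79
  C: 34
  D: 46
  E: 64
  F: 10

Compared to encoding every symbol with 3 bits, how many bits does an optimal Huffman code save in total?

161

Fixed-length: 3 bits × 295 symbols = 885 bits.
Huffman merges:
F(10) + C(34) → 44
44 + D(46) → 90
A(62) + E(64) → 126
B(79) + 90 → 169
126 + 169 → 295
Huffman total = 44 + 90 + 126 + 169 + 295 = 724 bits.
Saving = 885 − 724 = 161 bits.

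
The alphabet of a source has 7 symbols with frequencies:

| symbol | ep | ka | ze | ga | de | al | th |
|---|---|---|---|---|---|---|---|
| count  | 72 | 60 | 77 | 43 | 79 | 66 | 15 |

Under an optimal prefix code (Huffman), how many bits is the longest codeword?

Merge the two lowest-weight nodes at each step:
combine th(15), ga(43) → 58
combine 58, ka(60) → 118
combine al(66), ep(72) → 138
combine ze(77), de(79) → 156
combine 118, 138 → 256
combine 156, 256 → 412
Maximum depth reached is 4.

4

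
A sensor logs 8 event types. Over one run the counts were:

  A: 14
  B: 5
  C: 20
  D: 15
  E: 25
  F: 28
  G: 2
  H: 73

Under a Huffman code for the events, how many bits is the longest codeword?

Merge the two lowest-weight nodes at each step:
G(2) + B(5) → 7
7 + A(14) → 21
D(15) + C(20) → 35
21 + E(25) → 46
F(28) + 35 → 63
46 + 63 → 109
H(73) + 109 → 182
Maximum depth reached is 5.

5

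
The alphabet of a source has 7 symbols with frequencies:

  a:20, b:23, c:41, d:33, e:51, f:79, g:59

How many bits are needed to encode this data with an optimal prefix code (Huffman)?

Build the Huffman tree bottom-up:
a(20) + b(23) → 43
d(33) + c(41) → 74
43 + e(51) → 94
g(59) + 74 → 133
f(79) + 94 → 173
133 + 173 → 306
The encoded length is the sum of every internal node's weight: 43 + 74 + 94 + 133 + 173 + 306 = 823 bits.

823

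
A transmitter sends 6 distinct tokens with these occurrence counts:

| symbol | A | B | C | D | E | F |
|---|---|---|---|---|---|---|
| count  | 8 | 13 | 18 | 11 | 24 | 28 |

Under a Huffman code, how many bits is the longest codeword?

Merge the two lowest-weight nodes at each step:
combine A(8), D(11) → 19
combine B(13), C(18) → 31
combine 19, E(24) → 43
combine F(28), 31 → 59
combine 43, 59 → 102
The rarest symbols sit at the bottom; the longest codeword is 3 bits.

3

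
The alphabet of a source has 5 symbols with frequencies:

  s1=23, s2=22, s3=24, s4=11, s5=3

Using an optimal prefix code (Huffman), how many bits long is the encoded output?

180

Greedily combine the two least-frequent nodes:
s5(3) + s4(11) → 14
14 + s2(22) → 36
s1(23) + s3(24) → 47
36 + 47 → 83
Each symbol's bit-cost is frequency × depth; summing gives 180 bits (equivalently 14 + 36 + 47 + 83).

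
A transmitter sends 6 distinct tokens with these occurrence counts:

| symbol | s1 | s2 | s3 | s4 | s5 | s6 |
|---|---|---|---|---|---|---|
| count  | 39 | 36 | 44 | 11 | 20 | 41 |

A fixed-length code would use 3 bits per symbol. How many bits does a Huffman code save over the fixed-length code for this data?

Fixed-length: 3 bits × 191 symbols = 573 bits.
Huffman merges:
s4(11) + s5(20) → 31
31 + s2(36) → 67
s1(39) + s6(41) → 80
s3(44) + 67 → 111
80 + 111 → 191
Huffman total = 31 + 67 + 80 + 111 + 191 = 480 bits.
Saving = 573 − 480 = 93 bits.

93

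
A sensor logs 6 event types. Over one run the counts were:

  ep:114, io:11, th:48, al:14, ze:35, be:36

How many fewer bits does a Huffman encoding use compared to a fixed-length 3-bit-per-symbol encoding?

203

Fixed-length: 3 bits × 258 symbols = 774 bits.
Huffman merges:
io(11) + al(14) → 25
25 + ze(35) → 60
be(36) + th(48) → 84
60 + 84 → 144
ep(114) + 144 → 258
Huffman total = 25 + 60 + 84 + 144 + 258 = 571 bits.
Saving = 774 − 571 = 203 bits.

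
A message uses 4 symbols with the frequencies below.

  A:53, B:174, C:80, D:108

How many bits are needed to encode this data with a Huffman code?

Build the Huffman tree bottom-up:
combine A(53), C(80) → 133
combine D(108), 133 → 241
combine B(174), 241 → 415
The encoded length is the sum of every internal node's weight: 133 + 241 + 415 = 789 bits.

789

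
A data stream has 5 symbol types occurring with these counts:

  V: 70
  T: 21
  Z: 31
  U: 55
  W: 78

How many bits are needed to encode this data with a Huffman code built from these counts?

Build the Huffman tree bottom-up:
merge T(21) and Z(31): 52
merge 52 and U(55): 107
merge V(70) and W(78): 148
merge 107 and 148: 255
The encoded length is the sum of every internal node's weight: 52 + 107 + 148 + 255 = 562 bits.

562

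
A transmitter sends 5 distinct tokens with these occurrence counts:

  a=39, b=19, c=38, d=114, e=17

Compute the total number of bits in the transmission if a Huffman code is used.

Build the Huffman tree bottom-up:
merge e(17) and b(19): 36
merge 36 and c(38): 74
merge a(39) and 74: 113
merge 113 and d(114): 227
Each symbol's bit-cost is frequency × depth; summing gives 450 bits (equivalently 36 + 74 + 113 + 227).

450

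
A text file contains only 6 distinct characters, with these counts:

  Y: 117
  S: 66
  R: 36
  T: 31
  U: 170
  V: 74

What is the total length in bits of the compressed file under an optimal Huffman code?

Greedily combine the two least-frequent nodes:
combine T(31), R(36) → 67
combine S(66), 67 → 133
combine V(74), Y(117) → 191
combine 133, U(170) → 303
combine 191, 303 → 494
Each symbol's bit-cost is frequency × depth; summing gives 1188 bits (equivalently 67 + 133 + 191 + 303 + 494).

1188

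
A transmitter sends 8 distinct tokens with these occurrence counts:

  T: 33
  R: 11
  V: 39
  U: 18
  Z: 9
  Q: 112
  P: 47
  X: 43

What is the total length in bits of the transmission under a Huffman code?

Build the Huffman tree bottom-up:
Z(9) + R(11) → 20
U(18) + 20 → 38
T(33) + 38 → 71
V(39) + X(43) → 82
P(47) + 71 → 118
82 + Q(112) → 194
118 + 194 → 312
The encoded length is the sum of every internal node's weight: 20 + 38 + 71 + 82 + 118 + 194 + 312 = 835 bits.

835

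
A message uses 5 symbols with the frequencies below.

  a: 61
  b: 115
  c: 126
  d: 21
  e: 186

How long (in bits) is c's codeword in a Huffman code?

Build the tree from the bottom:
combine d(21), a(61) → 82
combine 82, b(115) → 197
combine c(126), e(186) → 312
combine 197, 312 → 509
The subtree containing c is merged 2 times, so code length = 2.

2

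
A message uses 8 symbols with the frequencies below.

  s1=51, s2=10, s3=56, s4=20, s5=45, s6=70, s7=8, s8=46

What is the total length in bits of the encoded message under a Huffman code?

Merge the two smallest weights repeatedly:
s7(8) + s2(10) → 18
18 + s4(20) → 38
38 + s5(45) → 83
s8(46) + s1(51) → 97
s3(56) + s6(70) → 126
83 + 97 → 180
126 + 180 → 306
The encoded length is the sum of every internal node's weight: 18 + 38 + 83 + 97 + 126 + 180 + 306 = 848 bits.

848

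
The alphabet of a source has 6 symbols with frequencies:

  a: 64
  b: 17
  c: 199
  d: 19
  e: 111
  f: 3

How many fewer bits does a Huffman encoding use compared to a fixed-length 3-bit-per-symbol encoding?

Fixed-length: 3 bits × 413 symbols = 1239 bits.
Huffman merges:
combine f(3), b(17) → 20
combine d(19), 20 → 39
combine 39, a(64) → 103
combine 103, e(111) → 214
combine c(199), 214 → 413
Huffman total = 20 + 39 + 103 + 214 + 413 = 789 bits.
Saving = 1239 − 789 = 450 bits.

450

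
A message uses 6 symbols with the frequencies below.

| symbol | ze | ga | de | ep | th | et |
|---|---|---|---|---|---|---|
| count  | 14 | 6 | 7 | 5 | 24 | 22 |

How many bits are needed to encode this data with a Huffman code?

Greedily combine the two least-frequent nodes:
ep(5) + ga(6) → 11
de(7) + 11 → 18
ze(14) + 18 → 32
et(22) + th(24) → 46
32 + 46 → 78
Each symbol's bit-cost is frequency × depth; summing gives 185 bits (equivalently 11 + 18 + 32 + 46 + 78).

185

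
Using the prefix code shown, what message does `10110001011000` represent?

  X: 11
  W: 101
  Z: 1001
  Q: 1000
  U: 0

WQWQ

Read left to right; each codeword is recognised as soon as it completes (prefix code):
  101→W | 1000→Q | 101→W | 1000→Q
Decoded message: WQWQ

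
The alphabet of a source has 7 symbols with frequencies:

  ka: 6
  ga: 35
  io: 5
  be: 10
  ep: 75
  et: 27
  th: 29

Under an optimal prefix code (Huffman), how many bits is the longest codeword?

5

Merge the two lowest-weight nodes at each step:
combine io(5), ka(6) → 11
combine be(10), 11 → 21
combine 21, et(27) → 48
combine th(29), ga(35) → 64
combine 48, 64 → 112
combine ep(75), 112 → 187
The rarest symbols sit at the bottom; the longest codeword is 5 bits.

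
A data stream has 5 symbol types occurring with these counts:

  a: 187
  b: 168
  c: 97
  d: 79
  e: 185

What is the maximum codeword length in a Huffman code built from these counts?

3

Merge the two lowest-weight nodes at each step:
d(79) + c(97) → 176
b(168) + 176 → 344
e(185) + a(187) → 372
344 + 372 → 716
Maximum depth reached is 3.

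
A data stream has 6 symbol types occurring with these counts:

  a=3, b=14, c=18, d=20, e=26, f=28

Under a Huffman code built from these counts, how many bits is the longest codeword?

4

Merge the two lowest-weight nodes at each step:
merge a(3) and b(14): 17
merge 17 and c(18): 35
merge d(20) and e(26): 46
merge f(28) and 35: 63
merge 46 and 63: 109
The first pair merged (a, b) ends up deepest, at depth 4.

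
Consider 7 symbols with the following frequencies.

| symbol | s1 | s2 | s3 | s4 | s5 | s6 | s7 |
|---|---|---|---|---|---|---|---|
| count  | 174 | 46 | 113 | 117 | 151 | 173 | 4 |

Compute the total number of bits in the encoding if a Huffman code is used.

2037

Greedily combine the two least-frequent nodes:
merge s7(4) and s2(46): 50
merge 50 and s3(113): 163
merge s4(117) and s5(151): 268
merge 163 and s6(173): 336
merge s1(174) and 268: 442
merge 336 and 442: 778
Total encoded bits = sum of merged weights = 50 + 163 + 268 + 336 + 442 + 778 = 2037.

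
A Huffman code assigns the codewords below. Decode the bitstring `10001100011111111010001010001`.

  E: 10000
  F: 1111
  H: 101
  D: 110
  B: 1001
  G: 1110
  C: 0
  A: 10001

AAFGACA

Read left to right; each codeword is recognised as soon as it completes (prefix code):
  10001→A | 10001→A | 1111→F | 1110→G | 10001→A | 0→C | 10001→A
Decoded message: AAFGACA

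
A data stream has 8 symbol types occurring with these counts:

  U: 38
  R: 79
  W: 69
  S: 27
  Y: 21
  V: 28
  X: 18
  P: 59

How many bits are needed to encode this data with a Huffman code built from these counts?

963

Merge the two smallest weights repeatedly:
merge X(18) and Y(21): 39
merge S(27) and V(28): 55
merge U(38) and 39: 77
merge 55 and P(59): 114
merge W(69) and 77: 146
merge R(79) and 114: 193
merge 146 and 193: 339
Total encoded bits = sum of merged weights = 39 + 55 + 77 + 114 + 146 + 193 + 339 = 963.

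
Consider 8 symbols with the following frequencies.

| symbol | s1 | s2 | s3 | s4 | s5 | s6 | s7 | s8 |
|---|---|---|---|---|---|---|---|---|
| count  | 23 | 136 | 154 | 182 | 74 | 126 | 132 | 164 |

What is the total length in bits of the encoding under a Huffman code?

2888

Merge the two smallest weights repeatedly:
merge s1(23) and s5(74): 97
merge 97 and s6(126): 223
merge s7(132) and s2(136): 268
merge s3(154) and s8(164): 318
merge s4(182) and 223: 405
merge 268 and 318: 586
merge 405 and 586: 991
The encoded length is the sum of every internal node's weight: 97 + 223 + 268 + 318 + 405 + 586 + 991 = 2888 bits.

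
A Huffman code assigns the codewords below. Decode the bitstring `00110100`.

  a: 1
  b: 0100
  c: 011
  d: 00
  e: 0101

daab

Read left to right; each codeword is recognised as soon as it completes (prefix code):
  00→d | 1→a | 1→a | 0100→b
Decoded message: daab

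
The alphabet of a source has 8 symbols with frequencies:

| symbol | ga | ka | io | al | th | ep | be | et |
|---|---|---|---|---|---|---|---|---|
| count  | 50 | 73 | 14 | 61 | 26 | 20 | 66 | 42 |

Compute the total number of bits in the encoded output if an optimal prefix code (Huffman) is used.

1011

Build the Huffman tree bottom-up:
io(14) + ep(20) → 34
th(26) + 34 → 60
et(42) + ga(50) → 92
60 + al(61) → 121
be(66) + ka(73) → 139
92 + 121 → 213
139 + 213 → 352
Each symbol's bit-cost is frequency × depth; summing gives 1011 bits (equivalently 34 + 60 + 92 + 121 + 139 + 213 + 352).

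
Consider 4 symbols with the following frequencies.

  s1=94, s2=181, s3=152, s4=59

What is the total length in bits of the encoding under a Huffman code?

Merge the two smallest weights repeatedly:
merge s4(59) and s1(94): 153
merge s3(152) and 153: 305
merge s2(181) and 305: 486
Each symbol's bit-cost is frequency × depth; summing gives 944 bits (equivalently 153 + 305 + 486).

944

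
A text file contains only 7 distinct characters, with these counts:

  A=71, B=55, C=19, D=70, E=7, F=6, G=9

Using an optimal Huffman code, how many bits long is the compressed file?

550

Build the Huffman tree bottom-up:
combine F(6), E(7) → 13
combine G(9), 13 → 22
combine C(19), 22 → 41
combine 41, B(55) → 96
combine D(70), A(71) → 141
combine 96, 141 → 237
Total encoded bits = sum of merged weights = 13 + 22 + 41 + 96 + 141 + 237 = 550.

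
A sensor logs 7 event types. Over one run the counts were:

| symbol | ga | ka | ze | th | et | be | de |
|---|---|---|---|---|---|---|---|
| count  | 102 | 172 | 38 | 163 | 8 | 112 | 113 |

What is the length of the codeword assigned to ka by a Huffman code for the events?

Build the tree from the bottom:
merge et(8) and ze(38): 46
merge 46 and ga(102): 148
merge be(112) and de(113): 225
merge 148 and th(163): 311
merge ka(172) and 225: 397
merge 311 and 397: 708
The subtree containing ka is merged 2 times, so code length = 2.

2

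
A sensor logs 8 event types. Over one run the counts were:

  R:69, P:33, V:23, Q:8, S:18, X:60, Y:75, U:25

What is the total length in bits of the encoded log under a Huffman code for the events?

862

Merge the two smallest weights repeatedly:
Q(8) + S(18) → 26
V(23) + U(25) → 48
26 + P(33) → 59
48 + 59 → 107
X(60) + R(69) → 129
Y(75) + 107 → 182
129 + 182 → 311
Each symbol's bit-cost is frequency × depth; summing gives 862 bits (equivalently 26 + 48 + 59 + 107 + 129 + 182 + 311).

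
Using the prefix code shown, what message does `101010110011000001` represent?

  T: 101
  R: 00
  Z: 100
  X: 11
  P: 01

TPPZXRRP

Read left to right; each codeword is recognised as soon as it completes (prefix code):
  101→T | 01→P | 01→P | 100→Z | 11→X | 00→R | 00→R | 01→P
Decoded message: TPPZXRRP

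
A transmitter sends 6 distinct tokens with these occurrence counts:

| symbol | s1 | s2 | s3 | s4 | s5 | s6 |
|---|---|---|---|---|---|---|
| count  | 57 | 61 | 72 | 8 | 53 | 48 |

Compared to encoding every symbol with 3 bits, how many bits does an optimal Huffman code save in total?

Fixed-length: 3 bits × 299 symbols = 897 bits.
Huffman merges:
merge s4(8) and s6(48): 56
merge s5(53) and 56: 109
merge s1(57) and s2(61): 118
merge s3(72) and 109: 181
merge 118 and 181: 299
Huffman total = 56 + 109 + 118 + 181 + 299 = 763 bits.
Saving = 897 − 763 = 134 bits.

134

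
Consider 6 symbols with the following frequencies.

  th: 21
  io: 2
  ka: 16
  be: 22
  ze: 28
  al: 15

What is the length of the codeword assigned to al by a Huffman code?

4

Build the tree from the bottom:
combine io(2), al(15) → 17
combine ka(16), 17 → 33
combine th(21), be(22) → 43
combine ze(28), 33 → 61
combine 43, 61 → 104
al sits 4 levels below the root, so its codeword is 4 bits.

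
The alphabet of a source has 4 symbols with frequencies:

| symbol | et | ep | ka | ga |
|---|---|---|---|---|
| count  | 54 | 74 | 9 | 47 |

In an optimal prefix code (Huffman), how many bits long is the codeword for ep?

Huffman merges, smallest pair first:
ka(9) + ga(47) → 56
et(54) + 56 → 110
ep(74) + 110 → 184
ep sits one level below the root: a 1-bit codeword.

1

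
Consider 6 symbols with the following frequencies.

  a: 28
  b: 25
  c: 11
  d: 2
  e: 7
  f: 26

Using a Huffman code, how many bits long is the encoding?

Build the Huffman tree bottom-up:
merge d(2) and e(7): 9
merge 9 and c(11): 20
merge 20 and b(25): 45
merge f(26) and a(28): 54
merge 45 and 54: 99
Each symbol's bit-cost is frequency × depth; summing gives 227 bits (equivalently 9 + 20 + 45 + 54 + 99).

227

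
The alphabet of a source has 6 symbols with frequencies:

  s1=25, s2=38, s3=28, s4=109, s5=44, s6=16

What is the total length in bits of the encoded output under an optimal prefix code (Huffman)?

Build the Huffman tree bottom-up:
merge s6(16) and s1(25): 41
merge s3(28) and s2(38): 66
merge 41 and s5(44): 85
merge 66 and 85: 151
merge s4(109) and 151: 260
Each symbol's bit-cost is frequency × depth; summing gives 603 bits (equivalently 41 + 66 + 85 + 151 + 260).

603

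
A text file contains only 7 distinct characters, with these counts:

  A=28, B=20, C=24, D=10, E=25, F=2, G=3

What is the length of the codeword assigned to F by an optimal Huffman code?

Huffman merges, smallest pair first:
combine F(2), G(3) → 5
combine 5, D(10) → 15
combine 15, B(20) → 35
combine C(24), E(25) → 49
combine A(28), 35 → 63
combine 49, 63 → 112
F's leaf is at depth 5, giving a 5-bit codeword.

5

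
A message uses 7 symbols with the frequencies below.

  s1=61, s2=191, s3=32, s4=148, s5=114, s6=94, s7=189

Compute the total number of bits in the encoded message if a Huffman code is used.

Build the Huffman tree bottom-up:
s3(32) + s1(61) → 93
93 + s6(94) → 187
s5(114) + s4(148) → 262
187 + s7(189) → 376
s2(191) + 262 → 453
376 + 453 → 829
Each symbol's bit-cost is frequency × depth; summing gives 2200 bits (equivalently 93 + 187 + 262 + 376 + 453 + 829).

2200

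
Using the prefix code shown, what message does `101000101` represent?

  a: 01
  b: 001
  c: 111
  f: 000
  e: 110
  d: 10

ddba

Read left to right; each codeword is recognised as soon as it completes (prefix code):
  10→d | 10→d | 001→b | 01→a
Decoded message: ddba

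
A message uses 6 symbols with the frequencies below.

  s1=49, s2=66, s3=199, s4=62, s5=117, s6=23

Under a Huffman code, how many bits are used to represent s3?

Huffman merges, smallest pair first:
combine s6(23), s1(49) → 72
combine s4(62), s2(66) → 128
combine 72, s5(117) → 189
combine 128, 189 → 317
combine s3(199), 317 → 516
s3 is merged only at the final step, so code length = 1.

1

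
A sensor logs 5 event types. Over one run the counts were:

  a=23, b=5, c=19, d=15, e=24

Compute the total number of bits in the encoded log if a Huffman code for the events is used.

192

Build the Huffman tree bottom-up:
merge b(5) and d(15): 20
merge c(19) and 20: 39
merge a(23) and e(24): 47
merge 39 and 47: 86
Total encoded bits = sum of merged weights = 20 + 39 + 47 + 86 = 192.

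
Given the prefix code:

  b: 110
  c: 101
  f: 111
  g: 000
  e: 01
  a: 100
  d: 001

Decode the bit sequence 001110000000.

dbgg

Read left to right; each codeword is recognised as soon as it completes (prefix code):
  001→d | 110→b | 000→g | 000→g
Decoded message: dbgg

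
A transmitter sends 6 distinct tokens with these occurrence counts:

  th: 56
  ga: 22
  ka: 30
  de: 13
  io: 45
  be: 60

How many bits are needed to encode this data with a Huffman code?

Merge the two smallest weights repeatedly:
de(13) + ga(22) → 35
ka(30) + 35 → 65
io(45) + th(56) → 101
be(60) + 65 → 125
101 + 125 → 226
The encoded length is the sum of every internal node's weight: 35 + 65 + 101 + 125 + 226 = 552 bits.

552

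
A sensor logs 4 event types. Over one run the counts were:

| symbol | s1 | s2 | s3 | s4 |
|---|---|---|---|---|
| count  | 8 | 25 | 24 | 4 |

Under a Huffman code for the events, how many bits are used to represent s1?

Build the tree from the bottom:
combine s4(4), s1(8) → 12
combine 12, s3(24) → 36
combine s2(25), 36 → 61
s1's leaf is at depth 3, giving a 3-bit codeword.

3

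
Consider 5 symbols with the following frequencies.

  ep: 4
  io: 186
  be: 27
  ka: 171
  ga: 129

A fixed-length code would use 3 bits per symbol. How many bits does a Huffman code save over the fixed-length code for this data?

Fixed-length: 3 bits × 517 symbols = 1551 bits.
Huffman merges:
combine ep(4), be(27) → 31
combine 31, ga(129) → 160
combine 160, ka(171) → 331
combine io(186), 331 → 517
Huffman total = 31 + 160 + 331 + 517 = 1039 bits.
Saving = 1551 − 1039 = 512 bits.

512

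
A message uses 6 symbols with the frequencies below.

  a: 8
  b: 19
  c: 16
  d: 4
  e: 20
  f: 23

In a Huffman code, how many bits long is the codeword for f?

2

Repeatedly merge the two smallest:
merge d(4) and a(8): 12
merge 12 and c(16): 28
merge b(19) and e(20): 39
merge f(23) and 28: 51
merge 39 and 51: 90
The subtree containing f is merged 2 times, so code length = 2.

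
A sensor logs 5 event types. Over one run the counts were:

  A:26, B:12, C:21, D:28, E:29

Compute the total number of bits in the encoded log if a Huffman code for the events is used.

Merge the two smallest weights repeatedly:
B(12) + C(21) → 33
A(26) + D(28) → 54
E(29) + 33 → 62
54 + 62 → 116
Each symbol's bit-cost is frequency × depth; summing gives 265 bits (equivalently 33 + 54 + 62 + 116).

265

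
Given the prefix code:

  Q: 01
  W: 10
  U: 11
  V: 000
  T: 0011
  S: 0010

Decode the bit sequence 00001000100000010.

Read left to right; each codeword is recognised as soon as it completes (prefix code):
  000→V | 01→Q | 000→V | 10→W | 000→V | 0010→S
Decoded message: VQVWVS

VQVWVS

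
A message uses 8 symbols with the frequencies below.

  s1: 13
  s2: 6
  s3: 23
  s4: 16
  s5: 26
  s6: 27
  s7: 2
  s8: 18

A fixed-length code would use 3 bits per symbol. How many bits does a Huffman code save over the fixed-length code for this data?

Fixed-length: 3 bits × 131 symbols = 393 bits.
Huffman merges:
merge s7(2) and s2(6): 8
merge 8 and s1(13): 21
merge s4(16) and s8(18): 34
merge 21 and s3(23): 44
merge s5(26) and s6(27): 53
merge 34 and 44: 78
merge 53 and 78: 131
Huffman total = 8 + 21 + 34 + 44 + 53 + 78 + 131 = 369 bits.
Saving = 393 − 369 = 24 bits.

24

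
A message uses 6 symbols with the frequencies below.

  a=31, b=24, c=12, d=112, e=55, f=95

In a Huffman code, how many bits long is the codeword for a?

Build the tree from the bottom:
c(12) + b(24) → 36
a(31) + 36 → 67
e(55) + 67 → 122
f(95) + d(112) → 207
122 + 207 → 329
The subtree containing a is merged 3 times, so code length = 3.

3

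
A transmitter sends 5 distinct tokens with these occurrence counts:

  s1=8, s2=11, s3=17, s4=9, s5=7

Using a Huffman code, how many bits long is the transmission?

119

Greedily combine the two least-frequent nodes:
s5(7) + s1(8) → 15
s4(9) + s2(11) → 20
15 + s3(17) → 32
20 + 32 → 52
The encoded length is the sum of every internal node's weight: 15 + 20 + 32 + 52 = 119 bits.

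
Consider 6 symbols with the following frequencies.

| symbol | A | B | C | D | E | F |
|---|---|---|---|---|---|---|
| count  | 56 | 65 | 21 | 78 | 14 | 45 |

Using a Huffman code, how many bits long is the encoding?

Merge the two smallest weights repeatedly:
E(14) + C(21) → 35
35 + F(45) → 80
A(56) + B(65) → 121
D(78) + 80 → 158
121 + 158 → 279
Each symbol's bit-cost is frequency × depth; summing gives 673 bits (equivalently 35 + 80 + 121 + 158 + 279).

673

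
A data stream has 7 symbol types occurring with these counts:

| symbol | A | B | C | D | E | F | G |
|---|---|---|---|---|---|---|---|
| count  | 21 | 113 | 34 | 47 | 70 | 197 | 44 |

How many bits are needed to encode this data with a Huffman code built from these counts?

1323

Build the Huffman tree bottom-up:
merge A(21) and C(34): 55
merge G(44) and D(47): 91
merge 55 and E(70): 125
merge 91 and B(113): 204
merge 125 and F(197): 322
merge 204 and 322: 526
Each symbol's bit-cost is frequency × depth; summing gives 1323 bits (equivalently 55 + 91 + 125 + 204 + 322 + 526).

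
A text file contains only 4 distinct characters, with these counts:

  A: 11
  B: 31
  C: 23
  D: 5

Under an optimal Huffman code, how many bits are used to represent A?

3

Repeatedly merge the two smallest:
combine D(5), A(11) → 16
combine 16, C(23) → 39
combine B(31), 39 → 70
A sits 3 levels below the root, so its codeword is 3 bits.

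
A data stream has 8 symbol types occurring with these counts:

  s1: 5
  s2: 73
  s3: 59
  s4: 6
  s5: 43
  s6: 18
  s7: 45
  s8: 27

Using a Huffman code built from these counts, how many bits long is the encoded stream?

Greedily combine the two least-frequent nodes:
merge s1(5) and s4(6): 11
merge 11 and s6(18): 29
merge s8(27) and 29: 56
merge s5(43) and s7(45): 88
merge 56 and s3(59): 115
merge s2(73) and 88: 161
merge 115 and 161: 276
The encoded length is the sum of every internal node's weight: 11 + 29 + 56 + 88 + 115 + 161 + 276 = 736 bits.

736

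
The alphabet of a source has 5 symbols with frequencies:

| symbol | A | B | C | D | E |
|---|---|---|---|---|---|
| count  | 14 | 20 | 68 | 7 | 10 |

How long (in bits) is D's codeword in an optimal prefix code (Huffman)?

4

Repeatedly merge the two smallest:
combine D(7), E(10) → 17
combine A(14), 17 → 31
combine B(20), 31 → 51
combine 51, C(68) → 119
The subtree containing D is merged 4 times, so code length = 4.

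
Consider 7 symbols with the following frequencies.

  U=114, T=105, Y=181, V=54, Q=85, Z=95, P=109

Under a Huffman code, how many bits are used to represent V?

3

Huffman merges, smallest pair first:
merge V(54) and Q(85): 139
merge Z(95) and T(105): 200
merge P(109) and U(114): 223
merge 139 and Y(181): 320
merge 200 and 223: 423
merge 320 and 423: 743
V's leaf is at depth 3, giving a 3-bit codeword.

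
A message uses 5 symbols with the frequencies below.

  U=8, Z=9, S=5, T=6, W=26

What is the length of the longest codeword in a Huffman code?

3

Merge the two lowest-weight nodes at each step:
combine S(5), T(6) → 11
combine U(8), Z(9) → 17
combine 11, 17 → 28
combine W(26), 28 → 54
The rarest symbols sit at the bottom; the longest codeword is 3 bits.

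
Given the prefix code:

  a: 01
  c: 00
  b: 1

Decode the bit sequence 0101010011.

aaacbb

Read left to right; each codeword is recognised as soon as it completes (prefix code):
  01→a | 01→a | 01→a | 00→c | 1→b | 1→b
Decoded message: aaacbb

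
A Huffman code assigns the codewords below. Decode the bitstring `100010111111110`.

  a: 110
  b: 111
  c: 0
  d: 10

Read left to right; each codeword is recognised as soon as it completes (prefix code):
  10→d | 0→c | 0→c | 10→d | 111→b | 111→b | 110→a
Decoded message: dccdbba

dccdbba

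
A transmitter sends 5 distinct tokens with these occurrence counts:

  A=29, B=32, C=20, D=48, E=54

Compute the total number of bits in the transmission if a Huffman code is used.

415

Merge the two smallest weights repeatedly:
combine C(20), A(29) → 49
combine B(32), D(48) → 80
combine 49, E(54) → 103
combine 80, 103 → 183
The encoded length is the sum of every internal node's weight: 49 + 80 + 103 + 183 = 415 bits.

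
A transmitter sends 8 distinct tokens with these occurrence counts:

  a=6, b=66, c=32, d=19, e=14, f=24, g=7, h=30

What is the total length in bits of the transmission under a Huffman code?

536

Merge the two smallest weights repeatedly:
a(6) + g(7) → 13
13 + e(14) → 27
d(19) + f(24) → 43
27 + h(30) → 57
c(32) + 43 → 75
57 + b(66) → 123
75 + 123 → 198
Total encoded bits = sum of merged weights = 13 + 27 + 43 + 57 + 75 + 123 + 198 = 536.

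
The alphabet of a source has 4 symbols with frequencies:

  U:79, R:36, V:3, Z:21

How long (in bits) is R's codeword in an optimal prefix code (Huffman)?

Build the tree from the bottom:
combine V(3), Z(21) → 24
combine 24, R(36) → 60
combine 60, U(79) → 139
R's leaf is at depth 2, giving a 2-bit codeword.

2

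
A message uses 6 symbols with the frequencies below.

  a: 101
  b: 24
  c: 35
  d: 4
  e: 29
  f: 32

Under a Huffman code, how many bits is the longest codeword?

Merge the two lowest-weight nodes at each step:
combine d(4), b(24) → 28
combine 28, e(29) → 57
combine f(32), c(35) → 67
combine 57, 67 → 124
combine a(101), 124 → 225
Maximum depth reached is 4.

4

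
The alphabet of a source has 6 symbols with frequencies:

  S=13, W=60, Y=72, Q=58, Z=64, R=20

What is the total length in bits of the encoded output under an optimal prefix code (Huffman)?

Build the Huffman tree bottom-up:
merge S(13) and R(20): 33
merge 33 and Q(58): 91
merge W(60) and Z(64): 124
merge Y(72) and 91: 163
merge 124 and 163: 287
The encoded length is the sum of every internal node's weight: 33 + 91 + 124 + 163 + 287 = 698 bits.

698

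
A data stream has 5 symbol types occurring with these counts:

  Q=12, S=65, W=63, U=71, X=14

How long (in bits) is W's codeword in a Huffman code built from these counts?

2

Build the tree from the bottom:
merge Q(12) and X(14): 26
merge 26 and W(63): 89
merge S(65) and U(71): 136
merge 89 and 136: 225
W's leaf is at depth 2, giving a 2-bit codeword.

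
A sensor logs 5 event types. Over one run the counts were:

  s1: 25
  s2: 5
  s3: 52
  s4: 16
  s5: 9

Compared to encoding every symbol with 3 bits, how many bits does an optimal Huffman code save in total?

Fixed-length: 3 bits × 107 symbols = 321 bits.
Huffman merges:
combine s2(5), s5(9) → 14
combine 14, s4(16) → 30
combine s1(25), 30 → 55
combine s3(52), 55 → 107
Huffman total = 14 + 30 + 55 + 107 = 206 bits.
Saving = 321 − 206 = 115 bits.

115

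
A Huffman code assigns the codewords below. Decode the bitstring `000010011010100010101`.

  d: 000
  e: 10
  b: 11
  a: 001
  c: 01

dcaeeeacc

Read left to right; each codeword is recognised as soon as it completes (prefix code):
  000→d | 01→c | 001→a | 10→e | 10→e | 10→e | 001→a | 01→c | 01→c
Decoded message: dcaeeeacc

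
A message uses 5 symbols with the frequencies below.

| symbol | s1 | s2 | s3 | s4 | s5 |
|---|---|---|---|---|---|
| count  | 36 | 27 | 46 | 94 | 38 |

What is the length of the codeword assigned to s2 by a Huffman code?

Build the tree from the bottom:
merge s2(27) and s1(36): 63
merge s5(38) and s3(46): 84
merge 63 and 84: 147
merge s4(94) and 147: 241
s2 sits 3 levels below the root, so its codeword is 3 bits.

3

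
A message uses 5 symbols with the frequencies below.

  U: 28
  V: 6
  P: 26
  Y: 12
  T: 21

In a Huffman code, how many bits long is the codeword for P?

2

Huffman merges, smallest pair first:
merge V(6) and Y(12): 18
merge 18 and T(21): 39
merge P(26) and U(28): 54
merge 39 and 54: 93
P sits 2 levels below the root, so its codeword is 2 bits.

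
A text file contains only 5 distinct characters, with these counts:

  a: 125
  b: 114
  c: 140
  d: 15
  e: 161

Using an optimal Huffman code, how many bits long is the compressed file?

1239

Merge the two smallest weights repeatedly:
merge d(15) and b(114): 129
merge a(125) and 129: 254
merge c(140) and e(161): 301
merge 254 and 301: 555
Total encoded bits = sum of merged weights = 129 + 254 + 301 + 555 = 1239.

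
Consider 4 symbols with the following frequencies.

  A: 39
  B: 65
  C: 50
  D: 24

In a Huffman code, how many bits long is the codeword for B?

1

Repeatedly merge the two smallest:
D(24) + A(39) → 63
C(50) + 63 → 113
B(65) + 113 → 178
B is a child of the root — depth 1, so its codeword is a single bit.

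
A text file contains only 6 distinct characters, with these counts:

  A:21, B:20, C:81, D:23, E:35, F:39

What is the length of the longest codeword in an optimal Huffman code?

Merge the two lowest-weight nodes at each step:
B(20) + A(21) → 41
D(23) + E(35) → 58
F(39) + 41 → 80
58 + 80 → 138
C(81) + 138 → 219
The first pair merged (B, A) ends up deepest, at depth 4.

4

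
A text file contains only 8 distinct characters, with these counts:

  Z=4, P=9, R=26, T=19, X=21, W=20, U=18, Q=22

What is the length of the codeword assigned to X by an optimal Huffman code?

3

Huffman merges, smallest pair first:
merge Z(4) and P(9): 13
merge 13 and U(18): 31
merge T(19) and W(20): 39
merge X(21) and Q(22): 43
merge R(26) and 31: 57
merge 39 and 43: 82
merge 57 and 82: 139
X sits 3 levels below the root, so its codeword is 3 bits.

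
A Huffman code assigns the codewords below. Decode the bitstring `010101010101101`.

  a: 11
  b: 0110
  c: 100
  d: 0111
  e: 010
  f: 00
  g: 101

Read left to right; each codeword is recognised as soon as it completes (prefix code):
  010→e | 101→g | 010→e | 101→g | 101→g
Decoded message: egegg

egegg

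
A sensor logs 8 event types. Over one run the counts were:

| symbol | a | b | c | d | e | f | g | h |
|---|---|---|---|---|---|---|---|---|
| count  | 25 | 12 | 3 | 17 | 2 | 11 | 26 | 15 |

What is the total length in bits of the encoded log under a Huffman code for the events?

303

Build the Huffman tree bottom-up:
merge e(2) and c(3): 5
merge 5 and f(11): 16
merge b(12) and h(15): 27
merge 16 and d(17): 33
merge a(25) and g(26): 51
merge 27 and 33: 60
merge 51 and 60: 111
Total encoded bits = sum of merged weights = 5 + 16 + 27 + 33 + 51 + 60 + 111 = 303.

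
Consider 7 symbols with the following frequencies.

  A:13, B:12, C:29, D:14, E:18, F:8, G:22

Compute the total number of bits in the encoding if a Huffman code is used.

317

Build the Huffman tree bottom-up:
combine F(8), B(12) → 20
combine A(13), D(14) → 27
combine E(18), 20 → 38
combine G(22), 27 → 49
combine C(29), 38 → 67
combine 49, 67 → 116
Total encoded bits = sum of merged weights = 20 + 27 + 38 + 49 + 67 + 116 = 317.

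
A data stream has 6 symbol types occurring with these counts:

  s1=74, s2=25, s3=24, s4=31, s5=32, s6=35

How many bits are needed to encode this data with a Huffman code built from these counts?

554

Greedily combine the two least-frequent nodes:
merge s3(24) and s2(25): 49
merge s4(31) and s5(32): 63
merge s6(35) and 49: 84
merge 63 and s1(74): 137
merge 84 and 137: 221
Total encoded bits = sum of merged weights = 49 + 63 + 84 + 137 + 221 = 554.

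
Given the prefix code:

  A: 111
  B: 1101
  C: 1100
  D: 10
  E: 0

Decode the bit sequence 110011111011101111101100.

Read left to right; each codeword is recognised as soon as it completes (prefix code):
  1100→C | 111→A | 1101→B | 1101→B | 111→A | 10→D | 1100→C
Decoded message: CABBADC

CABBADC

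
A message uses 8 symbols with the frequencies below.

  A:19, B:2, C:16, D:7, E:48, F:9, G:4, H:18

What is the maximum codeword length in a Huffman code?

Merge the two lowest-weight nodes at each step:
merge B(2) and G(4): 6
merge 6 and D(7): 13
merge F(9) and 13: 22
merge C(16) and H(18): 34
merge A(19) and 22: 41
merge 34 and 41: 75
merge E(48) and 75: 123
The first pair merged (B, G) ends up deepest, at depth 6.

6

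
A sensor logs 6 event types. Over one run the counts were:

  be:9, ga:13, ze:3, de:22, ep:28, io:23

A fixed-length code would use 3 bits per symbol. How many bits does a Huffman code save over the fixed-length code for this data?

61

Fixed-length: 3 bits × 98 symbols = 294 bits.
Huffman merges:
merge ze(3) and be(9): 12
merge 12 and ga(13): 25
merge de(22) and io(23): 45
merge 25 and ep(28): 53
merge 45 and 53: 98
Huffman total = 12 + 25 + 45 + 53 + 98 = 233 bits.
Saving = 294 − 233 = 61 bits.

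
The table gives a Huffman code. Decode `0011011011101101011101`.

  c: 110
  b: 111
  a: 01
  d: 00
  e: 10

dccbaeeba

Read left to right; each codeword is recognised as soon as it completes (prefix code):
  00→d | 110→c | 110→c | 111→b | 01→a | 10→e | 10→e | 111→b | 01→a
Decoded message: dccbaeeba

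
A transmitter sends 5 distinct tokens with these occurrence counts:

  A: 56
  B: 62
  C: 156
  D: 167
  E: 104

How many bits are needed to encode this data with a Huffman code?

1208

Greedily combine the two least-frequent nodes:
merge A(56) and B(62): 118
merge E(104) and 118: 222
merge C(156) and D(167): 323
merge 222 and 323: 545
Total encoded bits = sum of merged weights = 118 + 222 + 323 + 545 = 1208.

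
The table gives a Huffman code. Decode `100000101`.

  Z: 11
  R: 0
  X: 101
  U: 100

URRRX

Read left to right; each codeword is recognised as soon as it completes (prefix code):
  100→U | 0→R | 0→R | 0→R | 101→X
Decoded message: URRRX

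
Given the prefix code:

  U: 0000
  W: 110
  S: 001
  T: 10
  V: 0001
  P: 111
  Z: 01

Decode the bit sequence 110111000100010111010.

WPVVZWT

Read left to right; each codeword is recognised as soon as it completes (prefix code):
  110→W | 111→P | 0001→V | 0001→V | 01→Z | 110→W | 10→T
Decoded message: WPVVZWT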